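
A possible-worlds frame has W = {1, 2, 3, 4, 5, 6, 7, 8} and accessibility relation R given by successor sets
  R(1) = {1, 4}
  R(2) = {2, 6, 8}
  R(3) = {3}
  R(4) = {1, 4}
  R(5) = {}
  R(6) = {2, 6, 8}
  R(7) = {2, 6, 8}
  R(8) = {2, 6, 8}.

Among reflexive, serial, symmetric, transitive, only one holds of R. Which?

Reflexive: no — 5 is not related to itself.
Serial: no — 5 has no R-successor.
Symmetric: no — 7 R 2 but not 2 R 7.
Transitive: yes — every two-step R-path is closed by a direct edge.
Only transitive holds.

transitive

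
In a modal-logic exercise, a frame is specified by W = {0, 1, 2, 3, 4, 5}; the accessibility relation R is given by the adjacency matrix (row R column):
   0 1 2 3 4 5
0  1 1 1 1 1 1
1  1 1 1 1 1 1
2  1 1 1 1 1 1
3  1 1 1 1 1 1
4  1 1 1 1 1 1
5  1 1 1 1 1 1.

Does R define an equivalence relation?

Yes

Reflexive: yes — every world is R-related to itself.
Symmetric: yes — every pair in R has its reverse in R.
Transitive: yes — every two-step R-path is closed by a direct edge.
So R is an equivalence relation.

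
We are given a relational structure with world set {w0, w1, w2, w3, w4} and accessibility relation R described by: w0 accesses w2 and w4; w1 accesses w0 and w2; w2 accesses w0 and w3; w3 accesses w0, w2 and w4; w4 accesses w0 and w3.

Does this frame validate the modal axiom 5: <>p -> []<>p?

No

The schema 5 characterises exactly the Euclidean frames.
Euclidean: no — w0 R w2 and w0 R w4, but not w2 R w4.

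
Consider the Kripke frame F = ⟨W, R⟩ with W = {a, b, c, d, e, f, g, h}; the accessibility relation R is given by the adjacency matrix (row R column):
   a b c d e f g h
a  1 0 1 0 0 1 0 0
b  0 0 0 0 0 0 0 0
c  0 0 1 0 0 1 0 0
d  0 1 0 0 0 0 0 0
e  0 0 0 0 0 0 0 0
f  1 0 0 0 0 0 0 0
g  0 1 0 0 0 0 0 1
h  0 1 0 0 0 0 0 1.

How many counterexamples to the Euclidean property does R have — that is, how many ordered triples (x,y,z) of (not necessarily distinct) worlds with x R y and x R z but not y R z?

10

Enumerating: (a,c,a), (a,f,c), (a,f,f), (c,f,c), (c,f,f), (d,b,b), (g,b,b), (g,b,h), (h,b,b), (h,b,h).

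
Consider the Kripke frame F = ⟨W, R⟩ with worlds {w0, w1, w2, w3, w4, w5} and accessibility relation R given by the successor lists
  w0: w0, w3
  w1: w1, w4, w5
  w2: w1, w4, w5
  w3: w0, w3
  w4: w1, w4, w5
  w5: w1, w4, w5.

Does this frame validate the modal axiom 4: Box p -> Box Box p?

Yes

By correspondence theory, 4 is valid on a frame iff R is transitive.
Transitive: yes — every two-step R-path is closed by a direct edge.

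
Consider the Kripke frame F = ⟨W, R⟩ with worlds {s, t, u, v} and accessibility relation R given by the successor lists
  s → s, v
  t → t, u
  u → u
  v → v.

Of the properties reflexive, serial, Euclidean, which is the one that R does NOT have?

Euclidean

Reflexive: yes — every world is R-related to itself.
Serial: yes — every world has a successor (e.g. s R s).
Euclidean: no — s R v and s R s, but not v R s.
Only Euclidean fails.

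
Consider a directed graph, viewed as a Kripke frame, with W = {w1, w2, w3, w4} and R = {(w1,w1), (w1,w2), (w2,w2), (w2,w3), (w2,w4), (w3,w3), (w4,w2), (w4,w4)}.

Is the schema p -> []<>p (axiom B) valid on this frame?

No

Axiom B corresponds to the accessibility relation being symmetric.
Symmetric: no — w1 R w2 but not w2 R w1.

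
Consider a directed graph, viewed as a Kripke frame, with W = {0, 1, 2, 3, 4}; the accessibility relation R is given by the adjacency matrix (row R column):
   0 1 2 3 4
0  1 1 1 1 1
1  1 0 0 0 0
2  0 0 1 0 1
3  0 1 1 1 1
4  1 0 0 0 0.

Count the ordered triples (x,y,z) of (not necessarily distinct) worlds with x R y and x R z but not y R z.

Enumerating: (0,1,1), (0,1,2), (0,1,3), (0,1,4), (0,2,0), (0,2,1), (0,2,3), (0,3,0), (0,4,1), (0,4,2), (0,4,3), (0,4,4), … and 12 more.
Total: 24.

24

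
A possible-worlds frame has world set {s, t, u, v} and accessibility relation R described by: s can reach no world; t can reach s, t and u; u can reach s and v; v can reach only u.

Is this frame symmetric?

Symmetric: no — t R s but not s R t.

No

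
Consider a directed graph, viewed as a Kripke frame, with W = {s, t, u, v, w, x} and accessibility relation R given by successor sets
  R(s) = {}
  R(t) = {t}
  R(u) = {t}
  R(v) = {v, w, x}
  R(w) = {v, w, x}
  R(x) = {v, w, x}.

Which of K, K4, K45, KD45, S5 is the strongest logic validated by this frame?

Transitive (axiom 4): yes — every two-step R-path is closed by a direct edge.
Euclidean (axiom 5): yes — any two successors of a common world are R-related.
Serial (axiom D): no — s has no R-successor.
Reflexive (axiom T): no — s is not related to itself.
So F validates K, K4, K45; KD45 would additionally require R to be serial. The strongest is K45.

K45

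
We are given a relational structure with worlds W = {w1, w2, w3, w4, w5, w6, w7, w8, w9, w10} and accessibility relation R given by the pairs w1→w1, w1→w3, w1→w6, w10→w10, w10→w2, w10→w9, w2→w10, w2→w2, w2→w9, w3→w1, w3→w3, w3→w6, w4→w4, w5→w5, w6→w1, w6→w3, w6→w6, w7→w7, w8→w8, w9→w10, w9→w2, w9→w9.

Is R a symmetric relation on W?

Symmetric: yes — every pair in R has its reverse in R.

Yes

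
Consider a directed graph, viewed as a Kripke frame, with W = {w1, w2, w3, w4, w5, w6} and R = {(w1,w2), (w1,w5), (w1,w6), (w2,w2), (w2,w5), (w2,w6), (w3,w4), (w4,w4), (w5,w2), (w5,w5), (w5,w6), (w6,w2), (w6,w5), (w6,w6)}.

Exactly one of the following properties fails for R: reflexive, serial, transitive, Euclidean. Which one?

reflexive

Reflexive: no — w1 is not related to itself.
Serial: yes — every world has a successor (e.g. w1 R w2).
Transitive: yes — every two-step R-path is closed by a direct edge.
Euclidean: yes — any two successors of a common world are R-related.
Only reflexive fails.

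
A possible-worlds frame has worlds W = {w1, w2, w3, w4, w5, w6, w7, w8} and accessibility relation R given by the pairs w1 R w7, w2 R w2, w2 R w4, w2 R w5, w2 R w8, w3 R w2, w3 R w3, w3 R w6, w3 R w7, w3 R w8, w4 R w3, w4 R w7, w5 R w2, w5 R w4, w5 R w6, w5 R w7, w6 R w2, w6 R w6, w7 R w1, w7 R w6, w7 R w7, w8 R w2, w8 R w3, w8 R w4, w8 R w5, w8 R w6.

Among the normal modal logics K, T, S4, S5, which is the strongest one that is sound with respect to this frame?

K

Reflexive (axiom T): no — w1 is not related to itself.
Transitive (axiom 4): no — w1 R w7 and w7 R w6, but not w1 R w6.
Euclidean (axiom 5): no — w2 R w4 and w2 R w5, but not w4 R w5.
So F validates K; T would additionally require R to be reflexive. The strongest is K.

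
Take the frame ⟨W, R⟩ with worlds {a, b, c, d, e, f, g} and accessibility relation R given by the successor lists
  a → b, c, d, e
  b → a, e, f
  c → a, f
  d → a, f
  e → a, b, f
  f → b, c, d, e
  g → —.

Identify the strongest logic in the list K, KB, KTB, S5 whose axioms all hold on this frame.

Symmetric (axiom B): yes — every pair in R has its reverse in R.
Reflexive (axiom T): no — a is not related to itself.
Euclidean (axiom 5): no — a R b and a R c, but not b R c.
So F validates K, KB; KTB would additionally require R to be reflexive. The strongest is KB.

KB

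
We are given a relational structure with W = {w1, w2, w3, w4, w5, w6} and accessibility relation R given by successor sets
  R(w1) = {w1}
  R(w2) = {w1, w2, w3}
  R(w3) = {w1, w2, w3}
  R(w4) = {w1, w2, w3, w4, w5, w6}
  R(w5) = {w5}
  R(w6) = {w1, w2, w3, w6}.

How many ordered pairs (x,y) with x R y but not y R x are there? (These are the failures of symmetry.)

10

Enumerating: (w2,w1), (w3,w1), (w4,w1), (w4,w2), (w4,w3), (w4,w5), (w4,w6), (w6,w1), (w6,w2), (w6,w3).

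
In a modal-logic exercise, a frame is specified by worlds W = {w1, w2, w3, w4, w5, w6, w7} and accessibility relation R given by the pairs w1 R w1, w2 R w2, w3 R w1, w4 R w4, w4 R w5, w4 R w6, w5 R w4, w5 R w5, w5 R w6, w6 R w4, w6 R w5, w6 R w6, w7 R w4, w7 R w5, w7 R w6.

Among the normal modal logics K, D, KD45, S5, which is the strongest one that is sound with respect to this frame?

KD45

Serial (axiom D): yes — every world has a successor (e.g. w1 R w1).
Euclidean (axiom 5): yes — any two successors of a common world are R-related.
Transitive (axiom 4): yes — every two-step R-path is closed by a direct edge.
Reflexive (axiom T): no — w3 is not related to itself.
So F validates K, D, KD45; S5 would additionally require R to be reflexive. The strongest is KD45.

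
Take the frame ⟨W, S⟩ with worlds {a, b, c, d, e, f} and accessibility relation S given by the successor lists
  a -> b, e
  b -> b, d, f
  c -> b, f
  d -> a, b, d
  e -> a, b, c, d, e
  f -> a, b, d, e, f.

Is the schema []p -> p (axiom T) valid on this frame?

The schema T characterises exactly the reflexive frames.
Reflexive: no — a is not related to itself.

No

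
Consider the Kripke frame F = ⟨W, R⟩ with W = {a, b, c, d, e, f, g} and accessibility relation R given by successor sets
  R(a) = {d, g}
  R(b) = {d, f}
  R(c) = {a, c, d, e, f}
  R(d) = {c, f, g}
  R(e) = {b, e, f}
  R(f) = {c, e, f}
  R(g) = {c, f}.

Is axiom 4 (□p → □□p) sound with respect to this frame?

No

By correspondence theory, 4 is valid on a frame iff R is transitive.
Transitive: no — a R d and d R c, but not a R c.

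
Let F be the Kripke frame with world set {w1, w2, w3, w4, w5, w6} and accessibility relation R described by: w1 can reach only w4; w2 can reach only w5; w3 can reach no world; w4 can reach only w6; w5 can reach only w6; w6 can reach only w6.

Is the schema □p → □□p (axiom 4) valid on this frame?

Axiom 4 corresponds to the accessibility relation being transitive.
Transitive: no — w1 R w4 and w4 R w6, but not w1 R w6.

No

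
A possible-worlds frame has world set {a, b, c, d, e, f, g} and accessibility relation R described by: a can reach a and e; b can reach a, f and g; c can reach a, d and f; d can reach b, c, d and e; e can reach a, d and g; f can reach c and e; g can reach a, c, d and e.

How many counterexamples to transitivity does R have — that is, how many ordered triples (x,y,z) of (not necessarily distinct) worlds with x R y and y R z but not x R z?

Enumerating: (a,e,d), (a,e,g), (b,a,e), (b,f,c), (b,f,e), (b,g,c), (b,g,d), (b,g,e), (c,a,e), (c,d,b), (c,d,c), (c,d,e), … and 24 more.
Total: 36.

36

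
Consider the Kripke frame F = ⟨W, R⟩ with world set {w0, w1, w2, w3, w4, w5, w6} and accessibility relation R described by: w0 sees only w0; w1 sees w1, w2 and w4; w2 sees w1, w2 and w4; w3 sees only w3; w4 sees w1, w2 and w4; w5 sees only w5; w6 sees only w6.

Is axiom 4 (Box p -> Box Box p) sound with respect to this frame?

The schema 4 characterises exactly the transitive frames.
Transitive: yes — every two-step R-path is closed by a direct edge.

Yes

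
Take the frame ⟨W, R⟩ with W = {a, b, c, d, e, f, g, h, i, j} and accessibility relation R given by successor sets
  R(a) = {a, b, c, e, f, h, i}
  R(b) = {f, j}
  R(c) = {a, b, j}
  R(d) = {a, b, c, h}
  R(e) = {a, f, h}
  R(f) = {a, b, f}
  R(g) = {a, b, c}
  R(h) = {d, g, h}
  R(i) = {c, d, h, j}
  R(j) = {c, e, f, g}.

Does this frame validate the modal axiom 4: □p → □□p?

No

Axiom 4 corresponds to the accessibility relation being transitive.
Transitive: no — a R b and b R j, but not a R j.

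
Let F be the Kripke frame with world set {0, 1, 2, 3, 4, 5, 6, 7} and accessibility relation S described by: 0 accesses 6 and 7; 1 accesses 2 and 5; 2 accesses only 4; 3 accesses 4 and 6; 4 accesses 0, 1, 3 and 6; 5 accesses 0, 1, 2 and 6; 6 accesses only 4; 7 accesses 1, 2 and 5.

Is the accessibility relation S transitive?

No

Transitive: no — 0 S 6 and 6 S 4, but not 0 S 4.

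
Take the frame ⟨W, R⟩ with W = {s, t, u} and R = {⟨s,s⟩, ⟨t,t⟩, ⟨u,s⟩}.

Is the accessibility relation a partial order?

No

Reflexive: no — u is not related to itself.
Transitive: yes — every two-step R-path is closed by a direct edge.
Antisymmetric: yes — no distinct pair is related both ways.
So R is not a partial order.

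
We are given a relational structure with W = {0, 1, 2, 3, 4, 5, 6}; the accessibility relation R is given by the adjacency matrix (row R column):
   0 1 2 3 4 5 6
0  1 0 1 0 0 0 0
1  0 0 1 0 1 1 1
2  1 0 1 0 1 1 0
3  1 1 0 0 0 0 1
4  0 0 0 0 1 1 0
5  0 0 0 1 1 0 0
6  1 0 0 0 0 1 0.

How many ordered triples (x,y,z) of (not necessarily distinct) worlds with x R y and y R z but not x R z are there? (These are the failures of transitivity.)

Enumerating: (0,2,4), (0,2,5), (1,2,0), (1,5,3), (1,6,0), (2,5,3), (3,0,2), (3,1,2), (3,1,4), (3,1,5), (3,6,5), (4,5,3), … and 7 more.
Total: 19.

19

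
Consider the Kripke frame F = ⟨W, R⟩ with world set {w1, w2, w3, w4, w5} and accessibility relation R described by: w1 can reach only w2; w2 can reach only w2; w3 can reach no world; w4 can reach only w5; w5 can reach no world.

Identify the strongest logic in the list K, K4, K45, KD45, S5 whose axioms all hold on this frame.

K4

Transitive (axiom 4): yes — every two-step R-path is closed by a direct edge.
Euclidean (axiom 5): no — w4 R w5 and w4 R w5, but not w5 R w5.
Serial (axiom D): no — w3 has no R-successor.
Reflexive (axiom T): no — w1 is not related to itself.
So F validates K, K4; K45 would additionally require R to be Euclidean. The strongest is K4.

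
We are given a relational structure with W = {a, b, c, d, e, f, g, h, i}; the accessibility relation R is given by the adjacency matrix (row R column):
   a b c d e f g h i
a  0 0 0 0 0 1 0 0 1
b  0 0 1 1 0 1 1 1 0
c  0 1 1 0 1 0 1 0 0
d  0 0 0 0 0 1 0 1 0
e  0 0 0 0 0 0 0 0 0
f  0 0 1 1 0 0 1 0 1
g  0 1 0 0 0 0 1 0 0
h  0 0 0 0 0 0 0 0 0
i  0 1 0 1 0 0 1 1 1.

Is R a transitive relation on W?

No

Transitive: no — a R f and f R c, but not a R c.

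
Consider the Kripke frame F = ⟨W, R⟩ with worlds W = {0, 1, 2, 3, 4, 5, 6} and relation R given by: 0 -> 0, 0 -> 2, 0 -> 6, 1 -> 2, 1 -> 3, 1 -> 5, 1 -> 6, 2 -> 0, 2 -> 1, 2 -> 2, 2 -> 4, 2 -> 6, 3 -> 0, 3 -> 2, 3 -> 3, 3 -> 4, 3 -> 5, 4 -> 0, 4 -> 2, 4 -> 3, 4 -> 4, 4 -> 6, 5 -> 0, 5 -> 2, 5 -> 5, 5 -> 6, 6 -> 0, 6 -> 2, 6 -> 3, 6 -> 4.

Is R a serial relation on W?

Serial: yes — every world has a successor (e.g. 0 R 0).

Yes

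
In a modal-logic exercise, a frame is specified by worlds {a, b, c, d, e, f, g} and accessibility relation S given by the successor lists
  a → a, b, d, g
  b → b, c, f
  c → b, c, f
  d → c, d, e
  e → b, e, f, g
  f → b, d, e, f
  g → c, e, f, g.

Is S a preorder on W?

No

Reflexive: yes — every world is S-related to itself.
Transitive: no — a S b and b S c, but not a S c.
So S is not a preorder.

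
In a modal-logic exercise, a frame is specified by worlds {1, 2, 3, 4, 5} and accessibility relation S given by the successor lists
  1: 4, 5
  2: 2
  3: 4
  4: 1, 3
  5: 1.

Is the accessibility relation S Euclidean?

No

Euclidean: no — 1 S 4 and 1 S 5, but not 4 S 5.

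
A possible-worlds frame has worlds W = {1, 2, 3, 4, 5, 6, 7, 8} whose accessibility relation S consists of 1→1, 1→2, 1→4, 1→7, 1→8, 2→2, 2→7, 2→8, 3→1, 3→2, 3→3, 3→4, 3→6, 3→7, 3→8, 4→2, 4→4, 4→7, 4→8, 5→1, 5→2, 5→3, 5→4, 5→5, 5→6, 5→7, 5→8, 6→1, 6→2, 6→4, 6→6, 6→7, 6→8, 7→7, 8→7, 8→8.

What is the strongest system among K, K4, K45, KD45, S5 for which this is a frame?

K4

Transitive (axiom 4): yes — every two-step S-path is closed by a direct edge.
Euclidean (axiom 5): no — 1 S 2 and 1 S 4, but not 2 S 4.
Serial (axiom D): yes — every world has a successor (e.g. 1 S 1).
Reflexive (axiom T): yes — every world is S-related to itself.
So F validates K, K4; K45 would additionally require S to be Euclidean. The strongest is K4.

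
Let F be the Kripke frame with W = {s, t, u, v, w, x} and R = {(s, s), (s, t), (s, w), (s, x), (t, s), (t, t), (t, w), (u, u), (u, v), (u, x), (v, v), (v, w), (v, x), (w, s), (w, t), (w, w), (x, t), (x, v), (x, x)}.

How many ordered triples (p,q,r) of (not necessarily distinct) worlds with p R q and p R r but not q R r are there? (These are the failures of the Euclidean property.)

Enumerating: (s,t,x), (s,w,x), (s,x,s), (s,x,w), (u,v,u), (u,x,u), (v,w,v), (v,w,x), (v,x,w), (x,t,v), (x,t,x), (x,v,t).

12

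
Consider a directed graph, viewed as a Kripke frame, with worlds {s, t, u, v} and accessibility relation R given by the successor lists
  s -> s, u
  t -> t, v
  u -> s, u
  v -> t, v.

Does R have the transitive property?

Transitive: yes — every two-step R-path is closed by a direct edge.

Yes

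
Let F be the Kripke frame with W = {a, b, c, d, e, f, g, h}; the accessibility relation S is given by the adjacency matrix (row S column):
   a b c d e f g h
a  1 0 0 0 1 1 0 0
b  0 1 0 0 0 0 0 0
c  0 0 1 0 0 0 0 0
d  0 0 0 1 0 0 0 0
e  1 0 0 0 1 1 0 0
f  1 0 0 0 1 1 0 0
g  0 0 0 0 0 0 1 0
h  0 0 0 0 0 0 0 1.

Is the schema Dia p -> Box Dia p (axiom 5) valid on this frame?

Yes

By correspondence theory, 5 is valid on a frame iff S is Euclidean.
Euclidean: yes — any two successors of a common world are S-related.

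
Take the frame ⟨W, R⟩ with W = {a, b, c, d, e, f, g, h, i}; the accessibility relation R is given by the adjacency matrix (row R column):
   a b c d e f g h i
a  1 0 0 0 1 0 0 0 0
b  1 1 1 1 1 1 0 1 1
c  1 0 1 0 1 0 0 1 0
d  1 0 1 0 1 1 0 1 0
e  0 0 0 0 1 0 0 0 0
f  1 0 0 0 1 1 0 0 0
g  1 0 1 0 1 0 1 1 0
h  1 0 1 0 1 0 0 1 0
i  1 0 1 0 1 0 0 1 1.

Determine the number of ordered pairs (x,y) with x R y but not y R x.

Enumerating: (a,e), (b,a), (b,c), (b,d), (b,e), (b,f), (b,h), (b,i), (c,a), (c,e), (d,a), (d,c), … and 15 more.
Total: 27.

27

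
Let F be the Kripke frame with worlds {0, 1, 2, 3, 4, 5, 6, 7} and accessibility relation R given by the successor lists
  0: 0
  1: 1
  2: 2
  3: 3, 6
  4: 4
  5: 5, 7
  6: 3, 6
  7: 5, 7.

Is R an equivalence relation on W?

Reflexive: yes — every world is R-related to itself.
Symmetric: yes — every pair in R has its reverse in R.
Transitive: yes — every two-step R-path is closed by a direct edge.
So R is an equivalence relation.

Yes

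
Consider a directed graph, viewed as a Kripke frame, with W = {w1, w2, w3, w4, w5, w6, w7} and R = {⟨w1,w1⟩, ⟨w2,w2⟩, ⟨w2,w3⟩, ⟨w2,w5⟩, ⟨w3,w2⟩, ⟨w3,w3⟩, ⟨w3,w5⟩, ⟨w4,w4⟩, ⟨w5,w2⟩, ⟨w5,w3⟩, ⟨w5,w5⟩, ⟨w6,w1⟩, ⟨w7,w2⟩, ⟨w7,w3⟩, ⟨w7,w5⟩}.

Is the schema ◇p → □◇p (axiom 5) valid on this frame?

Axiom 5 corresponds to the accessibility relation being Euclidean.
Euclidean: yes — any two successors of a common world are R-related.

Yes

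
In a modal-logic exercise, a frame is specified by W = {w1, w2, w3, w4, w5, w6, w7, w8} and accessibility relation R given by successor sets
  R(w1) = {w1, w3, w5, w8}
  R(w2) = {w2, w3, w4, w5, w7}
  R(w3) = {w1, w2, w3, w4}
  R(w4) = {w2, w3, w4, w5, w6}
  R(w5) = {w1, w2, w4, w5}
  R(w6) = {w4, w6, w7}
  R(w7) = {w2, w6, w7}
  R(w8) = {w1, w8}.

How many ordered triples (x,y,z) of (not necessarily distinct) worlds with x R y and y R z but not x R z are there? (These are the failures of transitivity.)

Enumerating: (w1,w3,w2), (w1,w3,w4), (w1,w5,w2), (w1,w5,w4), (w2,w3,w1), (w2,w4,w6), (w2,w5,w1), (w2,w7,w6), (w3,w1,w5), (w3,w1,w8), (w3,w2,w5), (w3,w2,w7), … and 22 more.
Total: 34.

34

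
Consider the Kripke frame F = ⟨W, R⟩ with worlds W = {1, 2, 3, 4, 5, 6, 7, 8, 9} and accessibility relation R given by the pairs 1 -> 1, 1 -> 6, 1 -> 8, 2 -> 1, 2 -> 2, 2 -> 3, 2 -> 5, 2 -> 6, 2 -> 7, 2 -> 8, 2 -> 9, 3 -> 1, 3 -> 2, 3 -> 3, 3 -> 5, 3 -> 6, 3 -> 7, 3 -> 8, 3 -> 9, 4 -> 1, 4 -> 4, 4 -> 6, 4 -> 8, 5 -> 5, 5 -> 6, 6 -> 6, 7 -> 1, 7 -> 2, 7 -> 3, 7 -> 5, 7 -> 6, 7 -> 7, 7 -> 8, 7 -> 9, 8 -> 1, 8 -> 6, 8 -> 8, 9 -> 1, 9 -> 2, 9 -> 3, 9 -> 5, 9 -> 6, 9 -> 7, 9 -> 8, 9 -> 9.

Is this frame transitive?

Yes

Transitive: yes — every two-step R-path is closed by a direct edge.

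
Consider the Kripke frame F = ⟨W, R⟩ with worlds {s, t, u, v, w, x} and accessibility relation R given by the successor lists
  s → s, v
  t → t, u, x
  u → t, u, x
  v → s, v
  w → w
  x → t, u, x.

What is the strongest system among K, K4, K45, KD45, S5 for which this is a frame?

Transitive (axiom 4): yes — every two-step R-path is closed by a direct edge.
Euclidean (axiom 5): yes — any two successors of a common world are R-related.
Serial (axiom D): yes — every world has a successor (e.g. s R s).
Reflexive (axiom T): yes — every world is R-related to itself.
So F validates K, K4, K45, KD45, S5. The strongest is S5.

S5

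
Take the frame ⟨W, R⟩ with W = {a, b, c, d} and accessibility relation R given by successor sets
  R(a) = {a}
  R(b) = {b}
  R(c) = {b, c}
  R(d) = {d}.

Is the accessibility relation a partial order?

Reflexive: yes — every world is R-related to itself.
Transitive: yes — every two-step R-path is closed by a direct edge.
Antisymmetric: yes — no distinct pair is related both ways.
So R is a partial order.

Yes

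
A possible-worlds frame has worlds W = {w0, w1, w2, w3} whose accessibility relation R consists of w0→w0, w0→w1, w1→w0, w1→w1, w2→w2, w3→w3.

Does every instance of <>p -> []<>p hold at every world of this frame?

The schema 5 characterises exactly the Euclidean frames.
Euclidean: yes — any two successors of a common world are R-related.

Yes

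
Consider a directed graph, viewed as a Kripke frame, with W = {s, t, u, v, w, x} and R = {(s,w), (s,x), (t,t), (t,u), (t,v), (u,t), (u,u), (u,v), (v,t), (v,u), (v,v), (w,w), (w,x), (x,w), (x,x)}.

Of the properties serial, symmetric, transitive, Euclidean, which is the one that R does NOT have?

symmetric

Serial: yes — every world has a successor (e.g. s R w).
Symmetric: no — s R w but not w R s.
Transitive: yes — every two-step R-path is closed by a direct edge.
Euclidean: yes — any two successors of a common world are R-related.
Only symmetric fails.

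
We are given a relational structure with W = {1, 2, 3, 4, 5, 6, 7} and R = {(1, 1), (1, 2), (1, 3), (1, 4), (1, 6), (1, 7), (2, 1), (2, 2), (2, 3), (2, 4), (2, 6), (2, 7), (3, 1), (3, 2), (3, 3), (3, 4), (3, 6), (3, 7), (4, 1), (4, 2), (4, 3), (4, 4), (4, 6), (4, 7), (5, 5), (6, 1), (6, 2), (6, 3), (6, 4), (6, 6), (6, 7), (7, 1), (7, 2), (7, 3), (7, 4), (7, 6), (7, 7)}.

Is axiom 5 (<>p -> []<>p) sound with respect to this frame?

Axiom 5 corresponds to the accessibility relation being Euclidean.
Euclidean: yes — any two successors of a common world are R-related.

Yes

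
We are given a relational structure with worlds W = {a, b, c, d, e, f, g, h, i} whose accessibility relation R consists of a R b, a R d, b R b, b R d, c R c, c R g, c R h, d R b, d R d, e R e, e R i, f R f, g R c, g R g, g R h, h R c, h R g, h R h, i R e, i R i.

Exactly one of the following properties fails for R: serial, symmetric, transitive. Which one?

Serial: yes — every world has a successor (e.g. a R b).
Symmetric: no — a R b but not b R a.
Transitive: yes — every two-step R-path is closed by a direct edge.
Only symmetric fails.

symmetric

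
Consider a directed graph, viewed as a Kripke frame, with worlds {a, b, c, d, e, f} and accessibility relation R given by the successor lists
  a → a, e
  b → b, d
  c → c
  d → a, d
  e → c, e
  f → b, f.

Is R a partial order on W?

Reflexive: yes — every world is R-related to itself.
Transitive: no — a R e and e R c, but not a R c.
Antisymmetric: yes — no distinct pair is related both ways.
So R is not a partial order.

No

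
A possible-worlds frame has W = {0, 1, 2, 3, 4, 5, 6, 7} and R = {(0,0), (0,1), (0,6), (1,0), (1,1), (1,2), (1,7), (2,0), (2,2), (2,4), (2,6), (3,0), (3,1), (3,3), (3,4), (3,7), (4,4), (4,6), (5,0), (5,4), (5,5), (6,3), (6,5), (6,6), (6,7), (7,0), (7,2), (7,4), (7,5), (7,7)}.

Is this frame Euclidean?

Euclidean: no — 0 R 1 and 0 R 6, but not 1 R 6.

No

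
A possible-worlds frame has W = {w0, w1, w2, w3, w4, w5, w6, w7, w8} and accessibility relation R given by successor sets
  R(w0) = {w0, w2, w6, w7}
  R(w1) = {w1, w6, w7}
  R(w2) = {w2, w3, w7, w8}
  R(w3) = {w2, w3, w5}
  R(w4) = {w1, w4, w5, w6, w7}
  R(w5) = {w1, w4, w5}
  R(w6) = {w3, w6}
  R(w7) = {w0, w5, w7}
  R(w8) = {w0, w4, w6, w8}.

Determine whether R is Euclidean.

No

Euclidean: no — w0 R w2 and w0 R w6, but not w2 R w6.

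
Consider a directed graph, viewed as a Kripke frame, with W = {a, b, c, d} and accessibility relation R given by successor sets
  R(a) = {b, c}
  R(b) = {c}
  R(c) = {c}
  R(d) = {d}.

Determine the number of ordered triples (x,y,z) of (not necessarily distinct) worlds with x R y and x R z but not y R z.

2

Enumerating: (a,b,b), (a,c,b).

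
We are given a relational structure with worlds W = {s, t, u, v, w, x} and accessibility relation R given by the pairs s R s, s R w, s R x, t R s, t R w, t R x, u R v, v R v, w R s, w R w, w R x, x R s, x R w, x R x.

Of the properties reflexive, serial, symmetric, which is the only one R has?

serial

Reflexive: no — t is not related to itself.
Serial: yes — every world has a successor (e.g. s R s).
Symmetric: no — t R s but not s R t.
Only serial holds.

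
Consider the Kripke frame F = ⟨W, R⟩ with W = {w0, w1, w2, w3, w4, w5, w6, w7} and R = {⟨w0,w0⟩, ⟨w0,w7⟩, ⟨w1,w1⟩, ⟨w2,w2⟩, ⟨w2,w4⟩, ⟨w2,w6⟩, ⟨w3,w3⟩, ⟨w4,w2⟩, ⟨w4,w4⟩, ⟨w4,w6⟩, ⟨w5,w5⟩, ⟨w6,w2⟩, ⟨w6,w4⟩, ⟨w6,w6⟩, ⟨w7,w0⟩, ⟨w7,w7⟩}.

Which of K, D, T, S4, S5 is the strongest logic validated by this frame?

Serial (axiom D): yes — every world has a successor (e.g. w0 R w0).
Reflexive (axiom T): yes — every world is R-related to itself.
Transitive (axiom 4): yes — every two-step R-path is closed by a direct edge.
Euclidean (axiom 5): yes — any two successors of a common world are R-related.
So F validates K, D, T, S4, S5. The strongest is S5.

S5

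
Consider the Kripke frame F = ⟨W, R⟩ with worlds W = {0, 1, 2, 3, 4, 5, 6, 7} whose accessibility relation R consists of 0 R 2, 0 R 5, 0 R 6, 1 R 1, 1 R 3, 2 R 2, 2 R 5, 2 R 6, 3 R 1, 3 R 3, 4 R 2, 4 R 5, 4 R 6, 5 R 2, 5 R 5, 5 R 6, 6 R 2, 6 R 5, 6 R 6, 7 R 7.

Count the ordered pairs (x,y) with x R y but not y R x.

Enumerating: (0,2), (0,5), (0,6), (4,2), (4,5), (4,6).

6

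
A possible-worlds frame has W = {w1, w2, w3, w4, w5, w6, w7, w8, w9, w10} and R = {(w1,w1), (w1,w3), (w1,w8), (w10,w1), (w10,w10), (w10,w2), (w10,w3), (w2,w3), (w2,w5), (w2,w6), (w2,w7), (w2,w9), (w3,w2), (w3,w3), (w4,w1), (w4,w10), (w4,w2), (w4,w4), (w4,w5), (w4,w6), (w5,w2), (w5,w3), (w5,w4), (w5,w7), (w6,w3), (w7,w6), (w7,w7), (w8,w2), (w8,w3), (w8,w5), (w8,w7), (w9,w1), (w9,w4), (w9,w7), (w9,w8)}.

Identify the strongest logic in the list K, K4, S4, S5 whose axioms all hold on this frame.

Transitive (axiom 4): no — w1 R w3 and w3 R w2, but not w1 R w2.
Reflexive (axiom T): no — w2 is not related to itself.
Euclidean (axiom 5): no — w1 R w3 and w1 R w8, but not w3 R w8.
So F validates K; K4 would additionally require R to be transitive. The strongest is K.

K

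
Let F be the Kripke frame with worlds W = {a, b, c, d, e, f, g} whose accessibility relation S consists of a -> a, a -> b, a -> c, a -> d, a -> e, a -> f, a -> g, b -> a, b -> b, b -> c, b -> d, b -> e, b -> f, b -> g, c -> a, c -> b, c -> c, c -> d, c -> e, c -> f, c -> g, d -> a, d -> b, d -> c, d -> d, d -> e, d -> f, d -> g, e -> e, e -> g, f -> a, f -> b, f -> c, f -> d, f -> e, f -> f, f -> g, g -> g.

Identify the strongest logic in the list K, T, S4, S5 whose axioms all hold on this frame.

Reflexive (axiom T): yes — every world is S-related to itself.
Transitive (axiom 4): yes — every two-step S-path is closed by a direct edge.
Euclidean (axiom 5): no — a S e and a S b, but not e S b.
So F validates K, T, S4; S5 would additionally require S to be Euclidean. The strongest is S4.

S4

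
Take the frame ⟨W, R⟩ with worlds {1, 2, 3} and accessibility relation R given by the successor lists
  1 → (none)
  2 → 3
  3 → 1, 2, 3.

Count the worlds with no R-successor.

Enumerating: 1.

1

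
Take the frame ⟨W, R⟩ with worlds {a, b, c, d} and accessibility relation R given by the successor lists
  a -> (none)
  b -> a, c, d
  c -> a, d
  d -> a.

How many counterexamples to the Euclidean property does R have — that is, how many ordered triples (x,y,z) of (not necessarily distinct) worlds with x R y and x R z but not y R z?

10

Enumerating: (b,a,a), (b,a,c), (b,a,d), (b,c,c), (b,d,c), (b,d,d), (c,a,a), (c,a,d), (c,d,d), (d,a,a).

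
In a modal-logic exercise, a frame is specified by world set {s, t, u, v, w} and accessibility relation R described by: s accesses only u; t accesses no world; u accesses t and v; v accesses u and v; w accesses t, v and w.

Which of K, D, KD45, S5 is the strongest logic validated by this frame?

Serial (axiom D): no — t has no R-successor.
Euclidean (axiom 5): no — u R t and u R v, but not t R v.
Transitive (axiom 4): no — s R u and u R t, but not s R t.
Reflexive (axiom T): no — s is not related to itself.
So F validates K; D would additionally require R to be serial. The strongest is K.

K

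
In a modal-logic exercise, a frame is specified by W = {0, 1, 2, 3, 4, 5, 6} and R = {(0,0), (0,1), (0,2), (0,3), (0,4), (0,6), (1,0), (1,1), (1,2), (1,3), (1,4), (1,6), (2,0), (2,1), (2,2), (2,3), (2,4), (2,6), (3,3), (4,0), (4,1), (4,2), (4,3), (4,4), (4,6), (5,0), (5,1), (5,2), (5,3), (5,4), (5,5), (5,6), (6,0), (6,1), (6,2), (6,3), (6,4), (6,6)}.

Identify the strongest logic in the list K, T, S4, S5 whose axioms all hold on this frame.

Reflexive (axiom T): yes — every world is R-related to itself.
Transitive (axiom 4): yes — every two-step R-path is closed by a direct edge.
Euclidean (axiom 5): no — 0 R 3 and 0 R 1, but not 3 R 1.
So F validates K, T, S4; S5 would additionally require R to be Euclidean. The strongest is S4.

S4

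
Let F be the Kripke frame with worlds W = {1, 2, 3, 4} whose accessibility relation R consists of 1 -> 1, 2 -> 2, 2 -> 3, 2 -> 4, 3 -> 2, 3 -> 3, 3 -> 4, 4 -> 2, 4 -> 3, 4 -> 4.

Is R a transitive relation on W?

Transitive: yes — every two-step R-path is closed by a direct edge.

Yes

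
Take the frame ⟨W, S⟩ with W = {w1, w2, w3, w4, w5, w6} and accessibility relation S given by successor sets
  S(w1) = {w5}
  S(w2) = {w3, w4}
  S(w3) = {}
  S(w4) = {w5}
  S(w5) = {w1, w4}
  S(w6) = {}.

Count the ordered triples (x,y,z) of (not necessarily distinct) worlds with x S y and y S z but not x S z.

Enumerating: (w1,w5,w1), (w1,w5,w4), (w2,w4,w5), (w4,w5,w1), (w4,w5,w4), (w5,w1,w5), (w5,w4,w5).

7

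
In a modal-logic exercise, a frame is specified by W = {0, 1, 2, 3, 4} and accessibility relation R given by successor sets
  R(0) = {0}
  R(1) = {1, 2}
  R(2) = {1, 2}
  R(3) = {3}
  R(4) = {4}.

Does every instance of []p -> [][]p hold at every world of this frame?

Yes

Axiom 4 corresponds to the accessibility relation being transitive.
Transitive: yes — every two-step R-path is closed by a direct edge.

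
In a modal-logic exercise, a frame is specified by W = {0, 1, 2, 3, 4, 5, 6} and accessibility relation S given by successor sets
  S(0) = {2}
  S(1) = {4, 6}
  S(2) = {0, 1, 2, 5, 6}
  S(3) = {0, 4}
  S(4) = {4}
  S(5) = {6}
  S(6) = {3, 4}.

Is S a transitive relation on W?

No

Transitive: no — 0 S 2 and 2 S 1, but not 0 S 1.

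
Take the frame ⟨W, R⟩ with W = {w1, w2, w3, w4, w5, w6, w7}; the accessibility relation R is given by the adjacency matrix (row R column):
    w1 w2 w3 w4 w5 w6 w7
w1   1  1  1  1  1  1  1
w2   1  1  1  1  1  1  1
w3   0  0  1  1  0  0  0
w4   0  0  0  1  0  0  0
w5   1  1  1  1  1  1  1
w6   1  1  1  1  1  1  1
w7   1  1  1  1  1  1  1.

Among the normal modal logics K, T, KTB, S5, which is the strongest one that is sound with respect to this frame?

T

Reflexive (axiom T): yes — every world is R-related to itself.
Symmetric (axiom B): no — w1 R w3 but not w3 R w1.
Euclidean (axiom 5): no — w1 R w3 and w1 R w2, but not w3 R w2.
So F validates K, T; KTB would additionally require R to be symmetric. The strongest is T.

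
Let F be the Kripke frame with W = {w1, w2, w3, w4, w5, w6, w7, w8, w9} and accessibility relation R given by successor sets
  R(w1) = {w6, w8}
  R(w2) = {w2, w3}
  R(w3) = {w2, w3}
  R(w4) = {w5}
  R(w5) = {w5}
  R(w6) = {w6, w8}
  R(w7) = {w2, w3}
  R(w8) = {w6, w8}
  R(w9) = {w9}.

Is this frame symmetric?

Symmetric: no — w1 R w6 but not w6 R w1.

No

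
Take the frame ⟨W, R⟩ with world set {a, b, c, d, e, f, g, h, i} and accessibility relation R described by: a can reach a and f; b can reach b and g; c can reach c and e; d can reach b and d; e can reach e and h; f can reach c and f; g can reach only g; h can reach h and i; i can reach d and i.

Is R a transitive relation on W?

Transitive: no — a R f and f R c, but not a R c.

No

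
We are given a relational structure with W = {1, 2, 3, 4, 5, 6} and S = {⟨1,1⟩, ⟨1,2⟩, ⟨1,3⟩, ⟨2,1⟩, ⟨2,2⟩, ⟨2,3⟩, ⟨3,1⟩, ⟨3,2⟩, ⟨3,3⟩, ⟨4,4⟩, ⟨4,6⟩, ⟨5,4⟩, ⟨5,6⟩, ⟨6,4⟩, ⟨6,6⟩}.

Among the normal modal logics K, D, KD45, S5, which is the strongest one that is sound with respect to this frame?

KD45

Serial (axiom D): yes — every world has a successor (e.g. 1 S 1).
Euclidean (axiom 5): yes — any two successors of a common world are S-related.
Transitive (axiom 4): yes — every two-step S-path is closed by a direct edge.
Reflexive (axiom T): no — 5 is not related to itself.
So F validates K, D, KD45; S5 would additionally require S to be reflexive. The strongest is KD45.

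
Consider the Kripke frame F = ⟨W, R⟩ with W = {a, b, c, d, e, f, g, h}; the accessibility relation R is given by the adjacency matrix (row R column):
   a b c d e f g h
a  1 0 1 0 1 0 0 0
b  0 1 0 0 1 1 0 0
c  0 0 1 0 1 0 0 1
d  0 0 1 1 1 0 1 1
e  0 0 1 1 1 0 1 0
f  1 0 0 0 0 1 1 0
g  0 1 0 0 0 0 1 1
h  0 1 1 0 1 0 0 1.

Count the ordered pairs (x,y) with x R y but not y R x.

Enumerating: (a,c), (a,e), (b,e), (b,f), (d,c), (d,g), (d,h), (e,g), (f,a), (f,g), (g,b), (g,h), (h,b), (h,e).

14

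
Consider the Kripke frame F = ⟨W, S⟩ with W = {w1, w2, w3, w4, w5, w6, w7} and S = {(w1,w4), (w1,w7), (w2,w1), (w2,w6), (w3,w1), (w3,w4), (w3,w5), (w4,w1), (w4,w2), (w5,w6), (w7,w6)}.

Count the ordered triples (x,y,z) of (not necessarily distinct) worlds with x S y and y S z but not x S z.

11

Enumerating: (w1,w4,w1), (w1,w4,w2), (w1,w7,w6), (w2,w1,w4), (w2,w1,w7), (w3,w1,w7), (w3,w4,w2), (w3,w5,w6), (w4,w1,w4), (w4,w1,w7), (w4,w2,w6).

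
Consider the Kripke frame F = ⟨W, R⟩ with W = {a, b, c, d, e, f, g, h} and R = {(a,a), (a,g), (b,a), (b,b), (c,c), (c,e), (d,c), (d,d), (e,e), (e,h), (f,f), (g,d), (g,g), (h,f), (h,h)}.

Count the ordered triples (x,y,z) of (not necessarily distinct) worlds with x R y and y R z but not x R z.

6

Enumerating: (a,g,d), (b,a,g), (c,e,h), (d,c,e), (e,h,f), (g,d,c).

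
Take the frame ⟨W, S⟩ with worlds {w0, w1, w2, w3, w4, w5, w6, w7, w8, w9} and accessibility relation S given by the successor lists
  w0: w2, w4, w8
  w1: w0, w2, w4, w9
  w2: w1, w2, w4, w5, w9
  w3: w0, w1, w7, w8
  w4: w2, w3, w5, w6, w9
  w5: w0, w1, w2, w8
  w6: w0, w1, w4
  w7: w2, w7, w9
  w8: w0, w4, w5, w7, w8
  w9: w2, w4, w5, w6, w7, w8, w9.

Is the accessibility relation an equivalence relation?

No

Reflexive: no — w0 is not related to itself.
Symmetric: no — w0 S w2 but not w2 S w0.
Transitive: no — w0 S w2 and w2 S w1, but not w0 S w1.
So S is not an equivalence relation.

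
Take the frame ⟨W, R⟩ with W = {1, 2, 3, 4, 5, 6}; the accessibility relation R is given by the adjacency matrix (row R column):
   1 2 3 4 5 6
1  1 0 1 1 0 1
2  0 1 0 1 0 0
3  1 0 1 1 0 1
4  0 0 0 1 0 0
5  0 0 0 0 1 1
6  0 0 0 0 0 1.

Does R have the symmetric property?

Symmetric: no — 1 R 4 but not 4 R 1.

No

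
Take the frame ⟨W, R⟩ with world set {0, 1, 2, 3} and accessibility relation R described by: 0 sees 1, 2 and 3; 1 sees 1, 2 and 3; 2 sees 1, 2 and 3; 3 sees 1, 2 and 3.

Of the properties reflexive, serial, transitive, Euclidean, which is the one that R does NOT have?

reflexive

Reflexive: no — 0 is not related to itself.
Serial: yes — every world has a successor (e.g. 0 R 1).
Transitive: yes — every two-step R-path is closed by a direct edge.
Euclidean: yes — any two successors of a common world are R-related.
Only reflexive fails.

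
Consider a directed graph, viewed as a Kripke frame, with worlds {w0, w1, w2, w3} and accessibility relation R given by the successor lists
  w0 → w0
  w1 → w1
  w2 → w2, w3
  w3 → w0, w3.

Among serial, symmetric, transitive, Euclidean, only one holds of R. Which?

serial

Serial: yes — every world has a successor (e.g. w0 R w0).
Symmetric: no — w2 R w3 but not w3 R w2.
Transitive: no — w2 R w3 and w3 R w0, but not w2 R w0.
Euclidean: no — w2 R w3 and w2 R w2, but not w3 R w2.
Only serial holds.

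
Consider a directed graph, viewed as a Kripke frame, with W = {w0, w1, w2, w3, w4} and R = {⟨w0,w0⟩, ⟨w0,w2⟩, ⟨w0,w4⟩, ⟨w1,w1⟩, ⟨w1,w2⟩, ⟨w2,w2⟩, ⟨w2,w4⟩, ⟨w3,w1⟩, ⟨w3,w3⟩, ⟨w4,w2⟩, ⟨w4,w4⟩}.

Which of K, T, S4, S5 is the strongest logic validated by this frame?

T

Reflexive (axiom T): yes — every world is R-related to itself.
Transitive (axiom 4): no — w1 R w2 and w2 R w4, but not w1 R w4.
Euclidean (axiom 5): no — w0 R w2 and w0 R w0, but not w2 R w0.
So F validates K, T; S4 would additionally require R to be transitive. The strongest is T.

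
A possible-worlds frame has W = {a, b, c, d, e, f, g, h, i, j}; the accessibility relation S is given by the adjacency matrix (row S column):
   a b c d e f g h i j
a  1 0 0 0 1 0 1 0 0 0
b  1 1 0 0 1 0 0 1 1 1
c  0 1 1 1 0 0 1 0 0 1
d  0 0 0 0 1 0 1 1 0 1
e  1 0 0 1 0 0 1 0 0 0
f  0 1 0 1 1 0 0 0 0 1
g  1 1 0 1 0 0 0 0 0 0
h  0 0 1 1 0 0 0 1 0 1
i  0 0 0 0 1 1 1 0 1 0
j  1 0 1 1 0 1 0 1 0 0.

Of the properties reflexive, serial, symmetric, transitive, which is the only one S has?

Reflexive: no — d is not related to itself.
Serial: yes — every world has a successor (e.g. a S a).
Symmetric: no — b S a but not a S b.
Transitive: no — a S e and e S d, but not a S d.
Only serial holds.

serial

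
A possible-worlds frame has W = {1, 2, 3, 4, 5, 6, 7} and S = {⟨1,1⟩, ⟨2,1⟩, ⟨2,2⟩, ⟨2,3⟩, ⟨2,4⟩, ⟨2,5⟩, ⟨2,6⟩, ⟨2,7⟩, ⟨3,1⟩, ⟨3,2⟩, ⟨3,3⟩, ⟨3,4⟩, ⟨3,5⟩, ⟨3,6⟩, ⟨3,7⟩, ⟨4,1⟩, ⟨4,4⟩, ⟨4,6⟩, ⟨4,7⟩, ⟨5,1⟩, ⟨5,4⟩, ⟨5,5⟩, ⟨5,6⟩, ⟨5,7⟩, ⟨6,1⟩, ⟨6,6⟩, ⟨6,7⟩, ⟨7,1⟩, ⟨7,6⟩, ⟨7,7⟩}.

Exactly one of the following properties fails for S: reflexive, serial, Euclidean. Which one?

Euclidean

Reflexive: yes — every world is S-related to itself.
Serial: yes — every world has a successor (e.g. 1 S 1).
Euclidean: no — 2 S 1 and 2 S 3, but not 1 S 3.
Only Euclidean fails.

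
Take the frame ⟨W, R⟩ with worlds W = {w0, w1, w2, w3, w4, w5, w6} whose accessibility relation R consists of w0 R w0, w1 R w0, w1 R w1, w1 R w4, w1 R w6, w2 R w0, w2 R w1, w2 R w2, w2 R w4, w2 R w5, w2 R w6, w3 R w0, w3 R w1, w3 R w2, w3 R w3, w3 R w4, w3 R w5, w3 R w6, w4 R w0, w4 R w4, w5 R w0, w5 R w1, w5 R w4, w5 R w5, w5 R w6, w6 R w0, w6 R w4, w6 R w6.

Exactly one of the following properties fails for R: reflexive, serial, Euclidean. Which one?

Reflexive: yes — every world is R-related to itself.
Serial: yes — every world has a successor (e.g. w0 R w0).
Euclidean: no — w1 R w0 and w1 R w4, but not w0 R w4.
Only Euclidean fails.

Euclidean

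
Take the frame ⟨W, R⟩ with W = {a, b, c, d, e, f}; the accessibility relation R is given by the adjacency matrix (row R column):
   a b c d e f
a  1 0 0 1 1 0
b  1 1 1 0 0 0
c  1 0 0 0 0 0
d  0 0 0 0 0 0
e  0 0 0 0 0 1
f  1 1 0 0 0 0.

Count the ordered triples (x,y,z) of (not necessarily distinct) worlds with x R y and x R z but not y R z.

12

Enumerating: (a,d,a), (a,d,d), (a,d,e), (a,e,a), (a,e,d), (a,e,e), (b,a,b), (b,a,c), (b,c,b), (b,c,c), (e,f,f), (f,a,b).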